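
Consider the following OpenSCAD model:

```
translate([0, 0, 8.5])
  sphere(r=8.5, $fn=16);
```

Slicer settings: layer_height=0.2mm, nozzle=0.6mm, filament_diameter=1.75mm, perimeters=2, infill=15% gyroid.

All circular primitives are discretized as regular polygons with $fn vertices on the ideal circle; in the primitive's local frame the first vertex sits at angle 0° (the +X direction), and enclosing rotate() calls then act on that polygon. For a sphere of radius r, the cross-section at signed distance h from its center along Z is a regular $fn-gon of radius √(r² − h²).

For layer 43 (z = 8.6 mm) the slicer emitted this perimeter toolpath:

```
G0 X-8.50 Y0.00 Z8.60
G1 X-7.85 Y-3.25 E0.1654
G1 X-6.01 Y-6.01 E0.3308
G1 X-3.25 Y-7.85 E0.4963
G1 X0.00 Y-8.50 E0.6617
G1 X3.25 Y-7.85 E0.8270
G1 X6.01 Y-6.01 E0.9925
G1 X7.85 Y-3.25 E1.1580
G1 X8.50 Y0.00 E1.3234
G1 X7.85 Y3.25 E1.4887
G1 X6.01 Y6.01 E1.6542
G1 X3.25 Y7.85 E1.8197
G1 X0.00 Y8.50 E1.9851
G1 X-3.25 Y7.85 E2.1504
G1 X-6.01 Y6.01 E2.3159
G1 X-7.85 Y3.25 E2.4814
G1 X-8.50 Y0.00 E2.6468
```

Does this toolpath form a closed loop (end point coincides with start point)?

yes

Start point (G0): (-8.50, 0.00). End point (last G1): the path returns to the start — closed.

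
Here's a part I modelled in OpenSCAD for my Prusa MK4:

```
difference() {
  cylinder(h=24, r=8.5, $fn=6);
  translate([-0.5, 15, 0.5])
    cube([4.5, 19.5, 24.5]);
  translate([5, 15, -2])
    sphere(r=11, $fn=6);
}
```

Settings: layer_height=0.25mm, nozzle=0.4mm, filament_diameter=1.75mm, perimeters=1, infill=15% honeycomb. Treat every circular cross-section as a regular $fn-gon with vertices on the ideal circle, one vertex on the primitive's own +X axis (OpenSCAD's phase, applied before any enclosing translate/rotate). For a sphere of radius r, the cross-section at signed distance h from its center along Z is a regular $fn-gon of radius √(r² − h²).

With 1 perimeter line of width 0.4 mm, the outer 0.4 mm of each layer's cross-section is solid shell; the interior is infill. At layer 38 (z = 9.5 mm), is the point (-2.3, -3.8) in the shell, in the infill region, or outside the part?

At z = 9.5 mm: the cylinder: section is a regular 6-gon, circumradius r=8.5; the cube at (-0.5, 15) is present — its section is the full 4.5×19.5 rectangle; the sphere at (5, 15) does not reach this height (|z−center|=11.500 > r=11); After the difference (first − rest): starting from the r=8.5 cylinder, the 4.5×19.5 cube at (-0.5, 15) misses the remaining region (no effect) — 1 connected region. Overall, the cross-section is a single solid region. The nearest boundary edge runs (-4.25, -7.36)→(-8.50, 0.00); distance from the point to it = 3.47 mm. The point is inside the cross-section and 3.47 mm from the nearest boundary — more than the 0.4 mm shell width (1 × 0.4), so it's in the infill interior.

infill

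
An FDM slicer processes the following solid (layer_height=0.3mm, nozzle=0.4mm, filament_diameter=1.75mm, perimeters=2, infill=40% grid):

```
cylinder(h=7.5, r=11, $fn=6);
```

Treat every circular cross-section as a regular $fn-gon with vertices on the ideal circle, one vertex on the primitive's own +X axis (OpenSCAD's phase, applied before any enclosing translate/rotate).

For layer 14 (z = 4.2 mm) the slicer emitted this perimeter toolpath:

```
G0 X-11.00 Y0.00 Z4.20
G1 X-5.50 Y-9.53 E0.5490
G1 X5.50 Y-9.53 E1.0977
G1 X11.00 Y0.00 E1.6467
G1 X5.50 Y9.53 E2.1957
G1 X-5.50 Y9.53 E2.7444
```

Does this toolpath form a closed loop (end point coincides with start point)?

Start point (G0): (-11.00, 0.00). End point (last G1): the path does not return to the start — open.

no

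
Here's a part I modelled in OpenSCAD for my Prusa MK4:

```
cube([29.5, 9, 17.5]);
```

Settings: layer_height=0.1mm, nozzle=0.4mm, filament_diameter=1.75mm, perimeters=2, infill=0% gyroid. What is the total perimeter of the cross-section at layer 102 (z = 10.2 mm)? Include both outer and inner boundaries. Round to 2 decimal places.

At z = 10.2 mm: the cube is present — its section is the full 29.5×9 rectangle (perimeter 77.00 mm). Overall, the cross-section is a single solid region. Total boundary length (outer) = 77.00 mm.

77.00 mm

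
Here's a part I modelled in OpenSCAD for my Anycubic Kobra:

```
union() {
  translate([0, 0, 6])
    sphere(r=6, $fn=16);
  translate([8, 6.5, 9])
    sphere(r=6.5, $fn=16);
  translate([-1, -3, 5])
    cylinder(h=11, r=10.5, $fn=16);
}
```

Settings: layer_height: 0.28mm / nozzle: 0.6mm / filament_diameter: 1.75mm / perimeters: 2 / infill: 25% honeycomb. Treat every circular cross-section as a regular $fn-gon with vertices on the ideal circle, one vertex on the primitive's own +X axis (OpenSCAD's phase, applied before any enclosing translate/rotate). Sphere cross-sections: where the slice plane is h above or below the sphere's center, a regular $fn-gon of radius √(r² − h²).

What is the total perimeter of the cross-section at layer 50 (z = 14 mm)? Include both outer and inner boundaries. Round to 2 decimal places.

80.18 mm

At z = 14 mm: the sphere is absent (|z−center|=8.000 > r=6); the sphere at (8, 6.5): section is a regular 16-gon, circumradius = √(r²−h²) = √(6.5²−5²) = 4.153 (perimeter = 2·16·4.153·sin(180°/16) = 25.93 mm); the cylinder at (-1, -3): section is a regular 16-gon, circumradius r=10.5 (perimeter = 2·16·10.500·sin(180°/16) = 65.55 mm); Merging all regions: the regions partially overlap (shared area 4.99 mm²), so the edge portions inside another operand are dropped and the merged outline is re-measured after clipping — boundary = 80.18 mm. Overall, the cross-section is a single solid region. Total boundary length (outer) = 80.18 mm.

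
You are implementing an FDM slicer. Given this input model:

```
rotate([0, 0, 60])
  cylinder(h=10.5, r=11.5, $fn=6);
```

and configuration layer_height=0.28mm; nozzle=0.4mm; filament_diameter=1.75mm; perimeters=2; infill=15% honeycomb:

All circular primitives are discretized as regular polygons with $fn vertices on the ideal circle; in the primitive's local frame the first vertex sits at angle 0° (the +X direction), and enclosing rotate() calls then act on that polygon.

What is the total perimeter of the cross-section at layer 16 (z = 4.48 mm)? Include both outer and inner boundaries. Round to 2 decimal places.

69.00 mm

At z = 4.48 mm: the r=11.5 cylinder contributes a regular 6-gon of circumradius 11.5 (perimeter = 2·6·11.500·sin(180°/6) = 69.00 mm); (whole slice rotated 60° about Z — lengths, areas and connectivity unchanged). Overall, the cross-section is a single solid region. Total boundary length (outer) = 69.00 mm.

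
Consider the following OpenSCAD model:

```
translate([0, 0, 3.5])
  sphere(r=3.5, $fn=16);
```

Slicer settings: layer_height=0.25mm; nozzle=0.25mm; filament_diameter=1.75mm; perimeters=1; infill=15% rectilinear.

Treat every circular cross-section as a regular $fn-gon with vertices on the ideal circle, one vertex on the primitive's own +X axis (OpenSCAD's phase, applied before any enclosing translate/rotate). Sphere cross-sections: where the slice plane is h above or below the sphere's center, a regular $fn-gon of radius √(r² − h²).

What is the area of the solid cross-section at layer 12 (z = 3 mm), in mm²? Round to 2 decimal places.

36.74 mm²

At z = 3 mm: the r=3.5 sphere contributes a regular 16-gon of circumradius √(3.5²−0.5²) = 3.464 (area = (16/2)·3.464²·sin(360°/16) = 36.74 mm²). Overall, the cross-section is a single solid region. Net area = 36.74 mm².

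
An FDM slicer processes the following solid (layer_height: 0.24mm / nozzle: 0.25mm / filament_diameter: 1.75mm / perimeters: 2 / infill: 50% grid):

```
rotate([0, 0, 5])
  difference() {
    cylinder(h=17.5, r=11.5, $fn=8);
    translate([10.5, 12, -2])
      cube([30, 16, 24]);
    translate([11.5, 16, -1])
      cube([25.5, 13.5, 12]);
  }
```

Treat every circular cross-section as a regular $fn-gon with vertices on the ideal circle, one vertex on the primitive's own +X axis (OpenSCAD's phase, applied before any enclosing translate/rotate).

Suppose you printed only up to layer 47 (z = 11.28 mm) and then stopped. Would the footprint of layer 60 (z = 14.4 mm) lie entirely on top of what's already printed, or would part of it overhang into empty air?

entirely on top

Compare the two slices. At z = 11.28: the r=11.5 cylinder contributes a regular 8-gon of circumradius 11.5 (area = (8/2)·11.500²·sin(360°/8) = 374.06 mm²); the cube at (10.5, 12) is present — its section is the full 30×16 rectangle (area 480.00 mm²); the cube at (11.5, 16) is not intersected at this z (z outside [-1, 11]); Taking the first minus the rest: starting from the r=11.5 cylinder (374.06 mm²), the 30×16 cube at (10.5, 12) misses the remaining region (no effect) — area = 374.06 mm²; (whole slice rotated 5° about Z — lengths, areas and connectivity unchanged). At z = 14.4: the r=11.5 cylinder gives a regular 8-gon of circumradius 11.5 (constant along its height) (area = (8/2)·11.500²·sin(360°/8) = 374.06 mm²); the cube at (10.5, 12) is present — its section is the full 30×16 rectangle (area 480.00 mm²); the cube at (11.5, 16) is not intersected at this z (z outside [-1, 11]); Subtracting the remaining from the first: starting from the r=11.5 cylinder (374.06 mm²), the 30×16 cube at (10.5, 12) misses the remaining region (no effect) — area = 374.06 mm²; (rotated 5° about Z; rotation is an isometry so areas/perimeters/island counts are preserved). Checking containment: the cross-section at z = 14.4 is a subset of the cross-section at z = 11.28.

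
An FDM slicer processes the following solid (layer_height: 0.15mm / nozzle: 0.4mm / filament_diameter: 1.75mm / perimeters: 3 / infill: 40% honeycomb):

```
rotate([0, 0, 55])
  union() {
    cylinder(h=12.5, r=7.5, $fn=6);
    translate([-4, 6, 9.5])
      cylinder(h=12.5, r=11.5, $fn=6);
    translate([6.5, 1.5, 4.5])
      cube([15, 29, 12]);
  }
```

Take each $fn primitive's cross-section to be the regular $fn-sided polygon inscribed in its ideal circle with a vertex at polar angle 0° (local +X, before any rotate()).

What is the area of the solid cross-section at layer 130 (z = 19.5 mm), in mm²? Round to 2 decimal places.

At z = 19.5 mm: the cylinder is not intersected at this z (z outside [0, 12.5]); the r=11.5 cylinder at (-4, 6) contributes a regular 6-gon of circumradius 11.5 (area = (6/2)·11.500²·sin(360°/6) = 343.60 mm²); the cube at (6.5, 1.5) is absent (z outside [4.5, 16.5]); Taking the union: only the r=11.5 cylinder at (-4, 6) is present, so the union is just that shape — area = 343.60 mm²; (whole slice rotated 55° about Z — lengths, areas and connectivity unchanged). Overall, the cross-section is a single solid region. Net area = 343.60 mm².

343.60 mm²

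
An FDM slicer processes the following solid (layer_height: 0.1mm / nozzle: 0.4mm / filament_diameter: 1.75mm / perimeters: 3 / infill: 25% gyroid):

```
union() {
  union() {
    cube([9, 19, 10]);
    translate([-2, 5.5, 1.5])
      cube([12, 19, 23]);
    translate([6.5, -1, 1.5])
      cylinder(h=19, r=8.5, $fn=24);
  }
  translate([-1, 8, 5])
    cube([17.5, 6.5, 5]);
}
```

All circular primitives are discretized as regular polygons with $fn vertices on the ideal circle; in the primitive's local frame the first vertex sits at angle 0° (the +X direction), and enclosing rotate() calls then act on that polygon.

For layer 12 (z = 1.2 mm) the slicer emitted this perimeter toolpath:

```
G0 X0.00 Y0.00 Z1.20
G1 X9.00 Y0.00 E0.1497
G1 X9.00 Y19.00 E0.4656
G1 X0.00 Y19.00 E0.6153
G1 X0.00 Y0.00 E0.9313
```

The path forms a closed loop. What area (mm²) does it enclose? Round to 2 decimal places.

Apply the shoelace formula to the sequence of (X, Y) vertices; enclosed area = 171.00 mm².

171.00 mm²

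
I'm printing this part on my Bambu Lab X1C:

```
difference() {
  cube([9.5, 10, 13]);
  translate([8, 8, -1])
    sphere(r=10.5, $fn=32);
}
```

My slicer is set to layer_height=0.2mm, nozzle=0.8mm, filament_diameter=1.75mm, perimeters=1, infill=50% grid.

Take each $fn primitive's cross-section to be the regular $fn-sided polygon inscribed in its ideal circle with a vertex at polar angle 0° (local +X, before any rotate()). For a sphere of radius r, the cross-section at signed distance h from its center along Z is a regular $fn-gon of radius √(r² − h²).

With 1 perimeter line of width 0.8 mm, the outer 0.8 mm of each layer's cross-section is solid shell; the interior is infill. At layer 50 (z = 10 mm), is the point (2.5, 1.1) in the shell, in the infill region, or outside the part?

At z = 10 mm: the cube (footprint 9.5×10) is included at this height; the sphere at (8, 8) is absent (|z−center|=11.000 > r=10.5); Subtracting the remaining from the first: none of the subtracted shapes is present at this height, so the 9.5×10 cube is unchanged — 1 connected region. Overall, the cross-section is a single solid region. The nearest boundary edge runs (0.00, 0.00)→(9.50, 0.00); distance from the point to it = 1.10 mm. The point is inside the cross-section and 1.10 mm from the nearest boundary — more than the 0.8 mm shell width (1 × 0.8), so it's in the infill interior.

infill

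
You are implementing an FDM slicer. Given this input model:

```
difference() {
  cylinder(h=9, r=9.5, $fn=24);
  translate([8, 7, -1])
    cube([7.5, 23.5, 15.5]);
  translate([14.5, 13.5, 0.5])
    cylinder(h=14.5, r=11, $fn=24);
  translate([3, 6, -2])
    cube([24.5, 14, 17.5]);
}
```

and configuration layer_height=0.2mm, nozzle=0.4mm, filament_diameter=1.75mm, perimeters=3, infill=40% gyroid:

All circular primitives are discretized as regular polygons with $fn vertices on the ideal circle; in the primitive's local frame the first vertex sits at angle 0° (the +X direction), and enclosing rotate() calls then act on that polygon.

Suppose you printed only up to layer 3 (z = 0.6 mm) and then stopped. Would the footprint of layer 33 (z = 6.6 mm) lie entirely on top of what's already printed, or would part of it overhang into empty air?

entirely on top

Compare the two slices. At z = 0.6: the r=9.5 cylinder gives a regular 24-gon of circumradius 9.5 (constant along its height) (area = (24/2)·9.500²·sin(360°/24) = 280.30 mm²); the 7.5×23.5 cube at (8, 7) contributes its full rectangle (area 176.25 mm²); the cylinder at (14.5, 13.5): section is a regular 24-gon, circumradius r=11 (area = (24/2)·11.000²·sin(360°/24) = 375.81 mm²); the cube at (3, 6) (footprint 24.5×14) is included at this height (area 343.00 mm²); Subtracting the remaining from the first: starting from the r=9.5 cylinder (280.30 mm²), the 7.5×23.5 cube at (8, 7) misses the remaining region (no effect); the r=11 cylinder at (14.5, 13.5) partially overlaps it — only the 1.81 mm² overlap (of its 375.81 mm²) is removed, clipping the outline; the 24.5×14 cube at (3, 6) partially overlaps it — only the 6.54 mm² overlap (of its 343.00 mm²) is removed, clipping the outline — area = 271.95 mm². At z = 6.6: the cylinder: section is a regular 24-gon, circumradius r=9.5 (area = (24/2)·9.500²·sin(360°/24) = 280.30 mm²); the cube at (8, 7) (footprint 7.5×23.5) is included at this height (area 176.25 mm²); the r=11 cylinder at (14.5, 13.5) contributes a regular 24-gon of circumradius 11 (area = (24/2)·11.000²·sin(360°/24) = 375.81 mm²); the 24.5×14 cube at (3, 6) contributes its full rectangle (area 343.00 mm²); Taking the first minus the rest: starting from the r=9.5 cylinder (280.30 mm²), the 7.5×23.5 cube at (8, 7) misses the remaining region (no effect); the r=11 cylinder at (14.5, 13.5) partially overlaps it — only the 1.81 mm² overlap (of its 375.81 mm²) is removed, clipping the outline; the 24.5×14 cube at (3, 6) partially overlaps it — only the 6.54 mm² overlap (of its 343.00 mm²) is removed, clipping the outline — area = 271.95 mm². Checking containment: the cross-section at z = 6.6 is a subset of the cross-section at z = 0.6.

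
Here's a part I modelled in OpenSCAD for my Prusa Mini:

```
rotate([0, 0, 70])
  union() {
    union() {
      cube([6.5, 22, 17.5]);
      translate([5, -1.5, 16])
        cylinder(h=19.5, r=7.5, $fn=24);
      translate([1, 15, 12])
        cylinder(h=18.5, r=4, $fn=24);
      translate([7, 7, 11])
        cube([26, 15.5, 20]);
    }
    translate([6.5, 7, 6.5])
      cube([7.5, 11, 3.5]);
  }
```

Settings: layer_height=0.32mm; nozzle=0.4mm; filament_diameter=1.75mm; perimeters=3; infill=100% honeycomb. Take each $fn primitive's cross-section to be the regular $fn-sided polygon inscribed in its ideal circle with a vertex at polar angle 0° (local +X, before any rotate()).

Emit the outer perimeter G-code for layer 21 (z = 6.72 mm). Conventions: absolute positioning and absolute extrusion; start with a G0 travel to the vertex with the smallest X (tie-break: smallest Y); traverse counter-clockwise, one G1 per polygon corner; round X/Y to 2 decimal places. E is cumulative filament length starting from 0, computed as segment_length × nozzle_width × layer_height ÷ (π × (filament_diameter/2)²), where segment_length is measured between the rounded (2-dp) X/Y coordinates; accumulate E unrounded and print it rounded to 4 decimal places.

At z = 6.72 mm: the 6.5×22 cube contributes its full rectangle; the cylinder at (5, -1.5) is not intersected at this z (z outside [16, 35.5]); the cylinder at (1, 15) does not reach this height (z outside [12, 30.5]); the cube at (7, 7) is not intersected at this z (z outside [11, 31]); Taking the union: only the 6.5×22 cube is present, so the union is just that shape — 1 connected region; the 7.5×11 cube at (6.5, 7) contributes its full rectangle; Combining (union): the 2 present regions share edge segments without overlapping in area, so areas simply add but the touching pieces fuse into one outline (the shared edge portions become interior and drop out of the boundary) — 1 connected region; (whole slice rotated 70° about Z — lengths, areas and connectivity unchanged). The outline is a single polygon with 8 vertices. Extrusion per mm of travel: 0.4 × 0.32 / (π × 0.875²) = 0.053216. Accumulating E over each segment gives final E = 3.8312.

G0 X-20.67 Y7.52 Z6.72
G1 X0.00 Y0.00 E1.1705
G1 X2.22 Y6.11 E1.5165
G1 X-4.35 Y8.50 E1.8885
G1 X-1.79 Y15.55 E2.2877
G1 X-12.13 Y19.31 E2.8732
G1 X-14.69 Y12.26 E3.2723
G1 X-18.45 Y13.63 E3.4853
G1 X-20.67 Y7.52 E3.8312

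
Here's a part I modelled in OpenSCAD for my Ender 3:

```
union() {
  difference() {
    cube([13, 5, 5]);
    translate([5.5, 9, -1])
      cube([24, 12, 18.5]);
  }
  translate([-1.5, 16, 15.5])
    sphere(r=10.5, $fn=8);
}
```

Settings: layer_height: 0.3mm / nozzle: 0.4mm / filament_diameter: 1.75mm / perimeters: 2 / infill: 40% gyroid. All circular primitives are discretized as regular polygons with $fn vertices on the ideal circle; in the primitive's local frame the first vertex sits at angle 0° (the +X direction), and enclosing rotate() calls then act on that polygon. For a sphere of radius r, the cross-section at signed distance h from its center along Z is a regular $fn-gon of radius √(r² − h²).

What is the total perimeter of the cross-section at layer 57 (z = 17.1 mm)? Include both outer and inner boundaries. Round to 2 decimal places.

At z = 17.1 mm: the cube is absent (z outside [0, 5]); the 24×12 cube at (5.5, 9) contributes its full rectangle (perimeter 72.00 mm); Taking the first minus the rest: the first operand is absent here, so nothing remains; the sphere at (-1.5, 16): section is a regular 8-gon, circumradius = √(r²−h²) = √(10.5²−1.6²) = 10.377 (perimeter = 2·8·10.377·sin(180°/8) = 63.54 mm); Combining (union): only the r=10.5 sphere at (-1.5, 16) is present, so the union is just that shape — boundary = 63.54 mm. Overall, the cross-section is a single solid region. Total boundary length (outer) = 63.54 mm.

63.54 mm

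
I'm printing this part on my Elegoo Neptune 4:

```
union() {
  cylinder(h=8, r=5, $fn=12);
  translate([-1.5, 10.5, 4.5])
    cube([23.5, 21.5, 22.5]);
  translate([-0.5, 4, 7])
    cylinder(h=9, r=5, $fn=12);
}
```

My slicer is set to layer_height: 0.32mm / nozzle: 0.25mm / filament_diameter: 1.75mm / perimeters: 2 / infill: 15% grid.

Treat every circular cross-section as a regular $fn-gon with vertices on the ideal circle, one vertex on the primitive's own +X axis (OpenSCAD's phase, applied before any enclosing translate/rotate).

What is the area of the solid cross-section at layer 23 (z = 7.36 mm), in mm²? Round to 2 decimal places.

618.51 mm²

At z = 7.36 mm: the cylinder: section is a regular 12-gon, circumradius r=5 (area = (12/2)·5.000²·sin(360°/12) = 75.00 mm²); the cube at (-1.5, 10.5) (footprint 23.5×21.5) is included at this height (area 505.25 mm²); the cylinder at (-0.5, 4): section is a regular 12-gon, circumradius r=5 (area = (12/2)·5.000²·sin(360°/12) = 75.00 mm²); Taking the union: the regions partially overlap — summed areas 655.25 mm² minus the doubly-counted overlap 36.74 mm² gives 618.51 mm² — area = 618.51 mm². Overall, the cross-section has 2 separate islands. Net area = 618.51 mm².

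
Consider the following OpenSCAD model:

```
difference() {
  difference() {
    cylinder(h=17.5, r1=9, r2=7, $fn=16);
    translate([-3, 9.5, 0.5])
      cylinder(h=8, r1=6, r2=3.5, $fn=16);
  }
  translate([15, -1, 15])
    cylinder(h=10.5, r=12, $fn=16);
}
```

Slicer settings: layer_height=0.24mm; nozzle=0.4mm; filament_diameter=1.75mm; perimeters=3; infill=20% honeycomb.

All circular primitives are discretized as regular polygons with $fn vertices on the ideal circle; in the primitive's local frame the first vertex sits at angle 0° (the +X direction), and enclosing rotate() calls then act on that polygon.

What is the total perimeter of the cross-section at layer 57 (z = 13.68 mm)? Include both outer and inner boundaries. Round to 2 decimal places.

46.43 mm

At z = 13.68 mm: the cone: at t=0.782 of its height the radius interpolates to r₁+(r₂−r₁)t = 7.437, giving a regular 16-gon of that circumradius (perimeter = 2·16·7.437·sin(180°/16) = 46.43 mm); the cone at (-3, 9.5) does not reach this height (z outside [0.5, 8.5]); Taking the first minus the rest: none of the subtracted shapes is present at this height, so the cone is unchanged — boundary = 46.43 mm; the cylinder at (15, -1) is absent (z outside [15, 25.5]); After the difference (first − rest): none of the subtracted shapes is present at this height, so that combined region is unchanged — boundary = 46.43 mm. Overall, the cross-section is a single solid region. Total boundary length (outer) = 46.43 mm.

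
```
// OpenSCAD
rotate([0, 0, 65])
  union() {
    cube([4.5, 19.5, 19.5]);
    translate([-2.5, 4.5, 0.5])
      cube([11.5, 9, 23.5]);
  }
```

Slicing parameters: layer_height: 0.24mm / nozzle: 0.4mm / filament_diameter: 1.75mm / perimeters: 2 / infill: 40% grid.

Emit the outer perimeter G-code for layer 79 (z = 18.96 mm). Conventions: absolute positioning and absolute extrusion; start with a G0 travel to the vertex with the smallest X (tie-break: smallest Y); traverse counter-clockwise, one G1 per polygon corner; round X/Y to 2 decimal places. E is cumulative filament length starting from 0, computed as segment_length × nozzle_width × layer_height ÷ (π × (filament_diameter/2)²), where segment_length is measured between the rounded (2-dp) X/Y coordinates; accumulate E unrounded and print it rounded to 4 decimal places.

At z = 18.96 mm: the cube is present — its section is the full 4.5×19.5 rectangle; the cube at (-2.5, 4.5) (footprint 11.5×9) is included at this height; Combining (union): the regions partially overlap (shared area 40.50 mm²), so overlapping operands fuse into one piece — 1 connected region; (rotated 65° about Z; rotation is an isometry so areas/perimeters/island counts are preserved). The outline is a single polygon with 12 vertices. Extrusion per mm of travel: 0.4 × 0.24 / (π × 0.875²) = 0.039912. Accumulating E over each segment gives final E = 2.4745.

G0 X-17.67 Y8.24 Z18.96
G1 X-12.24 Y5.71 E0.2391
G1 X-13.29 Y3.44 E0.3389
G1 X-5.13 Y-0.36 E0.6982
G1 X-4.08 Y1.90 E0.7976
G1 X0.00 Y0.00 E0.9773
G1 X1.90 Y4.08 E1.1569
G1 X-2.18 Y5.98 E1.3365
G1 X-0.27 Y10.06 E1.5163
G1 X-8.43 Y13.86 E1.8756
G1 X-10.33 Y9.78 E2.0552
G1 X-15.77 Y12.32 E2.2949
G1 X-17.67 Y8.24 E2.4745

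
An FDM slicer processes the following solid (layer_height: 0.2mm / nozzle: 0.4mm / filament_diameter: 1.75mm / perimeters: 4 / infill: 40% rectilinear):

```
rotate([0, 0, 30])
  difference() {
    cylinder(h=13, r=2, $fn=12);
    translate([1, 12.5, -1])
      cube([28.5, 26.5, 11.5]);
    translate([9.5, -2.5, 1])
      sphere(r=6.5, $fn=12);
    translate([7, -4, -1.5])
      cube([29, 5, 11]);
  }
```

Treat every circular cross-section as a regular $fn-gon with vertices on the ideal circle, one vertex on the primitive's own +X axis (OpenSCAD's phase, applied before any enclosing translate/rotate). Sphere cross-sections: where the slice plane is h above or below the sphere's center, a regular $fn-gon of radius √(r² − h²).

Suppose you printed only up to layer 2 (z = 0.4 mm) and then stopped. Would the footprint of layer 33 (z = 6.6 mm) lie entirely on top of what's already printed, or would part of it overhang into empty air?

Compare the two slices. At z = 0.4: the r=2 cylinder contributes a regular 12-gon of circumradius 2 (area = (12/2)·2.000²·sin(360°/12) = 12.00 mm²); the cube at (1, 12.5) (footprint 28.5×26.5) is included at this height (area 755.25 mm²); the r=6.5 sphere at (9.5, -2.5) slices to a regular 12-gon of circumradius 6.472 (√(r²−h²) with h=0.6 from center) (area = (12/2)·6.472²·sin(360°/12) = 125.67 mm²); the 29×5 cube at (7, -4) contributes its full rectangle (area 145.00 mm²); Subtracting the remaining from the first: starting from the r=2 cylinder (12.00 mm²), the 28.5×26.5 cube at (1, 12.5) misses the remaining region (no effect); the r=6.5 sphere at (9.5, -2.5) misses the remaining region (no effect); the 29×5 cube at (7, -4) misses the remaining region (no effect) — area = 12.00 mm²; (whole slice rotated 30° about Z — lengths, areas and connectivity unchanged). At z = 6.6: the r=2 cylinder contributes a regular 12-gon of circumradius 2 (area = (12/2)·2.000²·sin(360°/12) = 12.00 mm²); the cube at (1, 12.5) is present — its section is the full 28.5×26.5 rectangle (area 755.25 mm²); the sphere at (9.5, -2.5): section is a regular 12-gon, circumradius = √(r²−h²) = √(6.5²−5.6²) = 3.300 (area = (12/2)·3.300²·sin(360°/12) = 32.67 mm²); the cube at (7, -4) (footprint 29×5) is included at this height (area 145.00 mm²); Taking the first minus the rest: starting from the r=2 cylinder (12.00 mm²), the 28.5×26.5 cube at (1, 12.5) misses the remaining region (no effect); the r=6.5 sphere at (9.5, -2.5) misses the remaining region (no effect); the 29×5 cube at (7, -4) misses the remaining region (no effect) — area = 12.00 mm²; (whole slice rotated 30° about Z — lengths, areas and connectivity unchanged). Checking containment: the cross-section at z = 6.6 is a subset of the cross-section at z = 0.4.

entirely on top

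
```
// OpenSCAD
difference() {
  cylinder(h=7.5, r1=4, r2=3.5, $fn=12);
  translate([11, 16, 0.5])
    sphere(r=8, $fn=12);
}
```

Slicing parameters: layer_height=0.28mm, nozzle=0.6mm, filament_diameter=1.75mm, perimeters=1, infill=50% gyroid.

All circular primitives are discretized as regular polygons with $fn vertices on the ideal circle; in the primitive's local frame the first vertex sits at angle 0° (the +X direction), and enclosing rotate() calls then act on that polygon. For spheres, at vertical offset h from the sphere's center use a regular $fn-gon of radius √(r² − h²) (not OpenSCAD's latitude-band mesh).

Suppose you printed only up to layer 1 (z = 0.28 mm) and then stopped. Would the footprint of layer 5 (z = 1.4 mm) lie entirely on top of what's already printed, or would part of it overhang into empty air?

entirely on top

Compare the two slices. At z = 0.28: the cone (r1=4→r2=3.5) has section circumradius 3.981 here — a regular 12-gon (area = (12/2)·3.981²·sin(360°/12) = 47.55 mm²); the sphere at (11, 16): section is a regular 12-gon, circumradius = √(r²−h²) = √(8²−0.22²) = 7.997 (area = (12/2)·7.997²·sin(360°/12) = 191.85 mm²); Subtracting the remaining from the first: starting from the cone (47.55 mm²), the r=8 sphere at (11, 16) misses the remaining region (no effect) — area = 47.55 mm². At z = 1.4: the cone contributes a regular 12-gon of circumradius 3.907 (interpolated between r1=4 and r2=3.5 at t=0.187) (area = (12/2)·3.907²·sin(360°/12) = 45.79 mm²); the r=8 sphere at (11, 16) slices to a regular 12-gon of circumradius 7.949 (√(r²−h²) with h=0.9 from center) (area = (12/2)·7.949²·sin(360°/12) = 189.57 mm²); After the difference (first − rest): starting from the cone (45.79 mm²), the r=8 sphere at (11, 16) misses the remaining region (no effect) — area = 45.79 mm². Checking containment: the cross-section at z = 1.4 is a subset of the cross-section at z = 0.28.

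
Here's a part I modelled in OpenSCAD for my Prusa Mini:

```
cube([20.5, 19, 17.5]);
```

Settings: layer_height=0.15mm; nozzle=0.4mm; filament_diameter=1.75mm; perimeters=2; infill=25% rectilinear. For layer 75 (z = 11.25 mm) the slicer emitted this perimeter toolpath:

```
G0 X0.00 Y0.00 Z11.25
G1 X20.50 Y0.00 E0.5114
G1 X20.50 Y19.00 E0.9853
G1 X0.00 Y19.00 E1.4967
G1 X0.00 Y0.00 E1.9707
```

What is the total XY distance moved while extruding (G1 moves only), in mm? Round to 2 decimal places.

Sum the Euclidean lengths of each G1 segment: total = 79.00 mm.

79.00 mm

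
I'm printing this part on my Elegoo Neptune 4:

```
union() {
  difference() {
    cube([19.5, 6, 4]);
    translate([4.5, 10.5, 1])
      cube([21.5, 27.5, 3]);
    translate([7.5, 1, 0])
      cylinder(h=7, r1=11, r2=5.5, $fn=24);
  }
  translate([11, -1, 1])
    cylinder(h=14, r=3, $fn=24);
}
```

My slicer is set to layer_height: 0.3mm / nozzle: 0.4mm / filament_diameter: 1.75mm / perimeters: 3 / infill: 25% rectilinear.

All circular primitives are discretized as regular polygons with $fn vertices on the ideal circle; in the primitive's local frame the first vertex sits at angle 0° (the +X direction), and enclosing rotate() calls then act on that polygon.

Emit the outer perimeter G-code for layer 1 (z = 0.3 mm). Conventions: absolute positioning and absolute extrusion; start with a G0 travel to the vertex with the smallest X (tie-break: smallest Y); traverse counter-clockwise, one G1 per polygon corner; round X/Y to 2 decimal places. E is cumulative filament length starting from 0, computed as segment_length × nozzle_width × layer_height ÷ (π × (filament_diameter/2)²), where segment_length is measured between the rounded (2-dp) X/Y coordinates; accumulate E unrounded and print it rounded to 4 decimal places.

At z = 0.3 mm: the cube (footprint 19.5×6) is included at this height; the cube at (4.5, 10.5) is not intersected at this z (z outside [1, 4]); the cone at (7.5, 1) (r1=11→r2=5.5) has section circumradius 10.764 here — a regular 24-gon; After the difference (first − rest): starting from the 19.5×6 cube, the cone at (7.5, 1) partially overlaps it — only the 107.18 mm² overlap (of its 359.87 mm²) is removed, clipping the outline — 1 connected region; the cylinder at (11, -1) is not intersected at this z (z outside [1, 15]); Taking the union: only the result so far is present, so the union is just that shape — 1 connected region. The outline is a single polygon with 6 vertices. Extrusion per mm of travel: 0.4 × 0.3 / (π × 0.875²) = 0.049890. Accumulating E over each segment gives final E = 0.8035.

G0 X16.98 Y6.00 Z0.30
G1 X17.90 Y3.79 E0.1194
G1 X18.26 Y1.00 E0.2598
G1 X18.13 Y0.00 E0.3101
G1 X19.50 Y0.00 E0.3784
G1 X19.50 Y6.00 E0.6778
G1 X16.98 Y6.00 E0.8035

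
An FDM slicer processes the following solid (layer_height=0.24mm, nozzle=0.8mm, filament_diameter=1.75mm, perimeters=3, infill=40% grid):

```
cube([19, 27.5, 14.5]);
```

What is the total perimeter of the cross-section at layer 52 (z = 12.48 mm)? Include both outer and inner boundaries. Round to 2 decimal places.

93.00 mm

At z = 12.48 mm: the 19×27.5 cube contributes its full rectangle (perimeter 93.00 mm). Overall, the cross-section is a single solid region. Total boundary length (outer) = 93.00 mm.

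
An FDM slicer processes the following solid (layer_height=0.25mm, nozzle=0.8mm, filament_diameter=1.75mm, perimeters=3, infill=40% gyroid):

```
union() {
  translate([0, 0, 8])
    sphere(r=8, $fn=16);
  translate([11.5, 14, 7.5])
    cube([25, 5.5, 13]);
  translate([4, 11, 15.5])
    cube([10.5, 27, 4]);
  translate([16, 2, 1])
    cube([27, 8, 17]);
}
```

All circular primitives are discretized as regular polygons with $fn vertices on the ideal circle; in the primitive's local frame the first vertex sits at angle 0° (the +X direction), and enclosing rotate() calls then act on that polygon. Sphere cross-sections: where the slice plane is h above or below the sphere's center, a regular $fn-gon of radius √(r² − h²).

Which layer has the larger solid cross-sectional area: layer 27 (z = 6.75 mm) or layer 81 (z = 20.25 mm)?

Layer 27 (z = 6.75): the r=8 sphere contributes a regular 16-gon of circumradius √(8²−1.25²) = 7.902 (area = (16/2)·7.902²·sin(360°/16) = 191.15 mm²); the cube at (11.5, 14) is absent (z outside [7.5, 20.5]); the cube at (4, 11) is not intersected at this z (z outside [15.5, 19.5]); the cube at (16, 2) is present — its section is the full 27×8 rectangle (area 216.00 mm²); Merging all regions: the 2 present regions are separate (no shared area or edge), so areas and boundary lengths simply add and each stays a separate island — area = 407.15 mm². So its area = 407.15 mm². Layer 81 (z = 20.25): the sphere does not reach this height (|z−center|=12.250 > r=8); the 25×5.5 cube at (11.5, 14) contributes its full rectangle (area 137.50 mm²); the cube at (4, 11) does not reach this height (z outside [15.5, 19.5]); the cube at (16, 2) does not reach this height (z outside [1, 18]); Merging all regions: only the 25×5.5 cube at (11.5, 14) is present, so the union is just that shape — area = 137.50 mm². So its area = 137.50 mm². Layer 27 is larger (407.15 vs 137.50 mm²).

layer 27 (z = 6.75 mm)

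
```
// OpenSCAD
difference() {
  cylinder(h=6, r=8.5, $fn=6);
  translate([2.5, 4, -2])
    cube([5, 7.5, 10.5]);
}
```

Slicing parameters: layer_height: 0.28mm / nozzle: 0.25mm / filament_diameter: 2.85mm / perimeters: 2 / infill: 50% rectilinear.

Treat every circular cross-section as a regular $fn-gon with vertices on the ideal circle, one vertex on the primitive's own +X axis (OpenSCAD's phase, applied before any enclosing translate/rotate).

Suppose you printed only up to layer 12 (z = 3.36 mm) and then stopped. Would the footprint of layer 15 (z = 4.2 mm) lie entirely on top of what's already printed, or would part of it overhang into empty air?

Compare the two slices. At z = 3.36: the cylinder: section is a regular 6-gon, circumradius r=8.5 (area = (6/2)·8.500²·sin(360°/6) = 187.71 mm²); the 5×7.5 cube at (2.5, 4) contributes its full rectangle (area 37.50 mm²); After the difference (first − rest): starting from the r=8.5 cylinder (187.71 mm²), the 5×7.5 cube at (2.5, 4) partially overlaps it — only the 9.14 mm² overlap (of its 37.50 mm²) is removed, clipping the outline — area = 178.57 mm². At z = 4.2: the r=8.5 cylinder contributes a regular 6-gon of circumradius 8.5 (area = (6/2)·8.500²·sin(360°/6) = 187.71 mm²); the cube at (2.5, 4) (footprint 5×7.5) is included at this height (area 37.50 mm²); Taking the first minus the rest: starting from the r=8.5 cylinder (187.71 mm²), the 5×7.5 cube at (2.5, 4) partially overlaps it — only the 9.14 mm² overlap (of its 37.50 mm²) is removed, clipping the outline — area = 178.57 mm². Checking containment: the cross-section at z = 4.2 is a subset of the cross-section at z = 3.36.

entirely on top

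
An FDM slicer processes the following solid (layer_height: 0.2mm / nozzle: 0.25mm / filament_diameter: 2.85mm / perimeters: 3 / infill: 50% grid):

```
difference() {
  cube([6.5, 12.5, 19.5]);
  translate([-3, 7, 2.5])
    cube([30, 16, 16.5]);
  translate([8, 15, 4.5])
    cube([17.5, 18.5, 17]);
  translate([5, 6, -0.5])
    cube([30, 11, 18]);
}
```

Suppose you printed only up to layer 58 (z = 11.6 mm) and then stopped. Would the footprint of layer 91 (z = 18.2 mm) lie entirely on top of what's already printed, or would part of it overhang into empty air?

part overhangs

Compare the two slices. At z = 11.6: the cube is present — its section is the full 6.5×12.5 rectangle (area 81.25 mm²); the 30×16 cube at (-3, 7) contributes its full rectangle (area 480.00 mm²); the 17.5×18.5 cube at (8, 15) contributes its full rectangle (area 323.75 mm²); the 30×11 cube at (5, 6) contributes its full rectangle (area 330.00 mm²); After the difference (first − rest): starting from the 6.5×12.5 cube (81.25 mm²), the 30×16 cube at (-3, 7) partially overlaps it — only the 35.75 mm² overlap (of its 480.00 mm²) is removed, clipping the outline; the 17.5×18.5 cube at (8, 15) misses the remaining region (no effect); the 30×11 cube at (5, 6) partially overlaps it — only the 1.50 mm² overlap (of its 330.00 mm²) is removed, clipping the outline — area = 44.00 mm². At z = 18.2: the cube (footprint 6.5×12.5) is included at this height (area 81.25 mm²); the cube at (-3, 7) is present — its section is the full 30×16 rectangle (area 480.00 mm²); the 17.5×18.5 cube at (8, 15) contributes its full rectangle (area 323.75 mm²); the cube at (5, 6) is absent (z outside [-0.5, 17.5]); After the difference (first − rest): starting from the 6.5×12.5 cube (81.25 mm²), the 30×16 cube at (-3, 7) partially overlaps it — only the 35.75 mm² overlap (of its 480.00 mm²) is removed, clipping the outline; the 17.5×18.5 cube at (8, 15) misses the remaining region (no effect) — area = 45.50 mm². Checking containment: at z = 18.2 the cross-section extends beyond the z = 11.6 cross-section by about 1.50 mm².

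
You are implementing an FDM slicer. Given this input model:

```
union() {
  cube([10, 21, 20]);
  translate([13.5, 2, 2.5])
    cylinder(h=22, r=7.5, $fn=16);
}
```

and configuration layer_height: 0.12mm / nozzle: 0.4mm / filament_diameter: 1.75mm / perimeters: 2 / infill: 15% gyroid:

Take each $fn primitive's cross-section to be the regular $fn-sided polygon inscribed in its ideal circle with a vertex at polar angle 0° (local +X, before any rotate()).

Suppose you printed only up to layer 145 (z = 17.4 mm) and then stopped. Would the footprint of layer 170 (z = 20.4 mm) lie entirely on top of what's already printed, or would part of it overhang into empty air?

entirely on top

Compare the two slices. At z = 17.4: the cube is present — its section is the full 10×21 rectangle (area 210.00 mm²); the cylinder at (13.5, 2): section is a regular 16-gon, circumradius r=7.5 (area = (16/2)·7.500²·sin(360°/16) = 172.21 mm²); Combining (union): the regions partially overlap — summed areas 382.21 mm² minus the doubly-counted overlap 25.72 mm² gives 356.49 mm² — area = 356.49 mm². At z = 20.4: the cube is absent (z outside [0, 20]); the r=7.5 cylinder at (13.5, 2) gives a regular 16-gon of circumradius 7.5 (constant along its height) (area = (16/2)·7.500²·sin(360°/16) = 172.21 mm²); Merging all regions: only the r=7.5 cylinder at (13.5, 2) is present, so the union is just that shape — area = 172.21 mm². Checking containment: the cross-section at z = 20.4 is a subset of the cross-section at z = 17.4.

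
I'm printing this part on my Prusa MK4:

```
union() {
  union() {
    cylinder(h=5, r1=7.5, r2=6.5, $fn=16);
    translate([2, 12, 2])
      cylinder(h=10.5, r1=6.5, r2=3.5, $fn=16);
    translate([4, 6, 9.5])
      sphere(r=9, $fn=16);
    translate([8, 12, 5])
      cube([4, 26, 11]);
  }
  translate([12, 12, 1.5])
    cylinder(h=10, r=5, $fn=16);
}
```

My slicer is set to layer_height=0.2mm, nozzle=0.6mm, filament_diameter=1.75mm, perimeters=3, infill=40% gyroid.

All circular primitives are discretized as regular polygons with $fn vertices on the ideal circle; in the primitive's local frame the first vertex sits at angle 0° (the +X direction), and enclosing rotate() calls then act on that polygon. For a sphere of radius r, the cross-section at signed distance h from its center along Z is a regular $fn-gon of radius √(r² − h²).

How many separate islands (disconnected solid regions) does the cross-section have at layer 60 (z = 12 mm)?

At z = 12 mm: the cone does not reach this height (z outside [0, 5]); the cone at (2, 12) contributes a regular 16-gon of circumradius 3.643 (interpolated between r1=6.5 and r2=3.5 at t=0.952); the r=9 sphere at (4, 6) contributes a regular 16-gon of circumradius √(9²−2.5²) = 8.646; the cube at (8, 12) (footprint 4×26) is included at this height; Taking the union: the regions partially overlap (shared area 35.76 mm²), so overlapping operands fuse into one piece — 1 connected region; the cylinder at (12, 12) is not intersected at this z (z outside [1.5, 11.5]); Taking the union: only the result so far is present, so the union is just that shape — 1 connected region. Overall, the cross-section is a single solid region. Island count = 1.

1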